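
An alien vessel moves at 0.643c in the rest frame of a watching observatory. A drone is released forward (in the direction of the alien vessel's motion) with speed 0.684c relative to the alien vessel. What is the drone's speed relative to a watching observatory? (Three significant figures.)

In units of c, u = (u' + v)/(1 + u'v) with u' = 0.684 and v = 0.643.
Numerator: 0.684 + 0.643 = 1.327. Denominator: 1 + (0.684)(0.643) = 1.439812.
u = 1.327/1.439812 = 0.92165, so the speed is 0.922c.

0.922c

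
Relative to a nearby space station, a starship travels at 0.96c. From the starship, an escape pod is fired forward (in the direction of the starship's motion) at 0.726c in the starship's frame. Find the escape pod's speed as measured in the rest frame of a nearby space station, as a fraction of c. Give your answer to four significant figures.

In units of c, u = (u' + v)/(1 + u'v) with u' = 0.726 and v = 0.96.
Numerator: 0.726 + 0.96 = 1.686. Denominator: 1 + (0.726)(0.96) = 1.69696.
u = 1.686/1.69696 = 0.99354, so the speed is 0.9935c.

0.9935c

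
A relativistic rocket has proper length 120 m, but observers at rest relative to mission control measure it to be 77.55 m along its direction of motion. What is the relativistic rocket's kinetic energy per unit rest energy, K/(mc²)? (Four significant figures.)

0.5474

From L = L₀/γ: γ = 120/77.55 = 1.54739.
K/(mc²) = γ − 1 = 1.54739 − 1 = 0.5474.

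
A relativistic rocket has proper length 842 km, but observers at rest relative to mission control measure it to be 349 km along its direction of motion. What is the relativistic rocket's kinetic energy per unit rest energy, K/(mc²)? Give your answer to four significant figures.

From L = L₀/γ: γ = 842/349 = 2.41261.
K/(mc²) = γ − 1 = 2.41261 − 1 = 1.413.

1.413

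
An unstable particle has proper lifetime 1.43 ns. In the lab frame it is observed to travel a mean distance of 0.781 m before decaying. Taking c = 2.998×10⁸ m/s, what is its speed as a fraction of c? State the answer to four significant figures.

0.8766c

d = βγcτ ⇒ βγ = d/(cτ) = 0.7810 m / (0.428714 m) = 1.8217.
β = (βγ)/√(1+(βγ)²) = 1.8217/√4.31859 = 0.8766.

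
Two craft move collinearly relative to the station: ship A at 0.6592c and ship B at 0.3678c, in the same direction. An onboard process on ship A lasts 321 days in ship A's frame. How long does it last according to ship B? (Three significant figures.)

348 days

Transform ship A's velocity into ship B's frame: (0.6592 − 0.3678)/(1 − 0.6592·0.3678) = 0.2914/0.75754624, so the relative speed is 0.38466c.
At |u| = 0.38466c, γ = (1 − 0.147963)^(−1/2) = 1.0834.
Ship A's interval is proper; time dilation gives Δt_B = γΔτ = 1.0834 × 321 days = 348 days.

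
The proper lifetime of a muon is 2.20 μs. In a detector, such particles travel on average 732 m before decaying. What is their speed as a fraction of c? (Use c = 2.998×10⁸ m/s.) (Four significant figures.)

Lab distance = (lab lifetime)·v = γτ·βc, so βγ = d/(cτ) = 732.0/(2.998×10⁸ × 2.200×10^-6) = 1.1098.
With βγ = 1.1098: γ² = 1 + (βγ)² = 2.23166, and β = (βγ)/γ = 1.1098/1.49387 = 0.7429.

0.7429c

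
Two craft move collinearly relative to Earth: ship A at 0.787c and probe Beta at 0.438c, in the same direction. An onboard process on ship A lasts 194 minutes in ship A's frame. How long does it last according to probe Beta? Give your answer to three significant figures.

Speed of ship A in probe Beta's frame: u = (v_A − v_B)/(1 − v_A v_B/c²) = (0.787 − 0.438)/(1 − 0.787×0.438) = 0.349/0.655294 = 0.53259; |u| = 0.53259c.
γ for this relative speed: γ = 1/√(1 − 0.283652) = 1.1815.
The clock on ship A records proper time, so probe Beta measures Δt = γΔτ = 1.1815 × 194 = 229 minutes.

229 minutes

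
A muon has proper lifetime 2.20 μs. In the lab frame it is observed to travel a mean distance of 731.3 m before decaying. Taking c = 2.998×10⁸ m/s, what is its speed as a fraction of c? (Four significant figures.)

0.7426c

d = βγcτ ⇒ βγ = d/(cτ) = 731.3 m / (659.56 m) = 1.1088.
β = (βγ)/√(1+(βγ)²) = 1.1088/√2.22944 = 0.7426.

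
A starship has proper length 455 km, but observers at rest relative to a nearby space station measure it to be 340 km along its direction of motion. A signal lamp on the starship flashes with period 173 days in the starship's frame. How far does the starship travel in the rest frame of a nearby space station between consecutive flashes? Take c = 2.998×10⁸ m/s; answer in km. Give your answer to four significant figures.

From L = L₀/γ: γ = 455/340 = 1.33824.
β = √(1 − 1/γ²) = 0.66454. Lab-frame period = γτ = 1.33824×173 days = 231.52 days. Distance = βc × γτ = 0.66454 × 2.998×10⁸ m/s × 20003328 s = 3.9852×10^15 m = 3.985×10^12 km.

3.985×10^12 km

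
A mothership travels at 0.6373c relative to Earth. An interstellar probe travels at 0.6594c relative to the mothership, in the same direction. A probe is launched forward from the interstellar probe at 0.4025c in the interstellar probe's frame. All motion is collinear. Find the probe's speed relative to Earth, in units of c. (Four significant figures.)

First combine the probe and interstellar probe (S''→S'): u₁ = (0.4025 + 0.6594)/(1 + 0.4025×0.6594) = 1.0619/1.2654085 = 0.83918.
Then combine with the mothership (S'→S): u = (0.83918 + 0.6373)/(1 + 0.83918×0.6373) = 1.47648/1.534809414 = 0.962.

0.9620c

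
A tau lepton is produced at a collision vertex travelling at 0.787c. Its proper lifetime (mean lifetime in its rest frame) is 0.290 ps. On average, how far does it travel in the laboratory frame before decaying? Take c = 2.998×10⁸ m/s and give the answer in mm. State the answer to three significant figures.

β² = 0.619369, so γ = 1/√0.380631 = 1.6209.
Lab-frame lifetime: Δt = γτ = 1.6209 × 0.290 ps = 0.47006 ps.
Distance: d = vΔt = 0.787 × 2.998×10⁸ m/s × 4.7006×10^-13 s = 1.11×10^-4 m = 0.111 mm.

0.111 mm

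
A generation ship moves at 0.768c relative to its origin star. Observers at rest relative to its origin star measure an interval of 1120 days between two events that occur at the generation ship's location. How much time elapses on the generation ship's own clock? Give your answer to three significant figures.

With β = 0.768, γ = 1/√(1 − 0.768²) = 1/√0.410176 = 1.5614.
The moving clock records proper time: Δτ = Δt/γ = 1120/1.5614 = 717 days.

717 days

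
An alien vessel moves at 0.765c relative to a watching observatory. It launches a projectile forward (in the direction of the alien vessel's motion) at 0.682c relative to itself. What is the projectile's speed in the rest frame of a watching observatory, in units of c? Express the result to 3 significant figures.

In units of c, u = (u' + v)/(1 + u'v) with u' = 0.682 and v = 0.765.
Numerator: 0.682 + 0.765 = 1.447. Denominator: 1 + (0.682)(0.765) = 1.52173.
u = 1.447/1.52173 = 0.95089, so the speed is 0.951c.

0.951c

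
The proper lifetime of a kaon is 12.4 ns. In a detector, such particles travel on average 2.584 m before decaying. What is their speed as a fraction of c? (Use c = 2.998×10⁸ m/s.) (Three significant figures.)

0.571c

d = βγcτ ⇒ βγ = d/(cτ) = 2.584 m / (3.71752 m) = 0.69509.
β = (βγ)/√(1+(βγ)²) = 0.69509/√1.48315 = 0.571.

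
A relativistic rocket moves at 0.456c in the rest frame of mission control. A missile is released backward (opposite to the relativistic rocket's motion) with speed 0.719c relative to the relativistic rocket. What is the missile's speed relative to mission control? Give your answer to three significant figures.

In units of c, u = (u' + v)/(1 + u'v) with u' = −0.719 and v = 0.456.
Numerator: −0.719 + 0.456 = −0.263. Denominator: 1 + (−0.719)(0.456) = 0.672136.
u = −0.263/0.672136 = −0.39129, so the speed is 0.391c.

0.391c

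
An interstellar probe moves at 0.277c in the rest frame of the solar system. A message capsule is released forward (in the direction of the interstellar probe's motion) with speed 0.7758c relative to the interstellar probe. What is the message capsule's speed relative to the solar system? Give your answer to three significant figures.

0.867c

In units of c, u = (u' + v)/(1 + u'v) with u' = 0.7758 and v = 0.277.
Numerator: 0.7758 + 0.277 = 1.0528. Denominator: 1 + (0.7758)(0.277) = 1.2148966.
u = 1.0528/1.2148966 = 0.86658, so the speed is 0.867c.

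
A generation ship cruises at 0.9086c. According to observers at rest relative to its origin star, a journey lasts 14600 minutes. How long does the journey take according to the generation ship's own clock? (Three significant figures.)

6100 minutes

Lorentz factor: γ = (1 − 0.82555396)^(−1/2) = 2.3942.
The moving clock records proper time: Δτ = Δt/γ = 14600/2.3942 = 6100 minutes.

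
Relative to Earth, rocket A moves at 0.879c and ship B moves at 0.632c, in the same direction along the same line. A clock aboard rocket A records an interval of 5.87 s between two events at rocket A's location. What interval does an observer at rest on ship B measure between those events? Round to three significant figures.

Speed of rocket A in ship B's frame: u = (v_A − v_B)/(1 − v_A v_B/c²) = (0.879 − 0.632)/(1 − 0.879×0.632) = 0.247/0.444472 = 0.55572; |u| = 0.55572c.
γ for this relative speed: γ = 1/√(1 − 0.308825) = 1.2028.
The clock on rocket A records proper time, so ship B measures Δt = γΔτ = 1.2028 × 5.87 = 7.06 s.

7.06 s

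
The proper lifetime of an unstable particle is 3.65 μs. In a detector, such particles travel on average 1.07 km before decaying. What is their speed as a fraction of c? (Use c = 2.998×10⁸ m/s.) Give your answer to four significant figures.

Let x = d/(cτ) = 1070 m / (2.998×10⁸ m/s × 3.650×10^-6 s) = 0.97782. Since d = βγcτ, x = βγ = β/√(1−β²).
Solving: β² = x²/(1+x²) = 0.956132/1.956132 = 0.488787, so β = 0.6991.

0.6991c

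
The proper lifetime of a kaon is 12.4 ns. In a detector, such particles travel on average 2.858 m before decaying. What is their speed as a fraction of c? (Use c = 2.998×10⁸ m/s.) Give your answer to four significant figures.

Lab distance = (lab lifetime)·v = γτ·βc, so βγ = d/(cτ) = 2.858/(2.998×10⁸ × 1.240×10^-8) = 0.76879.
With βγ = 0.76879: γ² = 1 + (βγ)² = 1.591038, and β = (βγ)/γ = 0.76879/1.26136 = 0.6095.

0.6095c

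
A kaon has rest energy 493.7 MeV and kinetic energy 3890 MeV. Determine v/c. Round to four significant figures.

0.9936

γ = 1 + K/(mc²) = 1 + 3890/493.7 = 8.8793.
β = √(1 − 1/γ²) = √(1 − 0.0126836) = √0.9873164 = 0.9936.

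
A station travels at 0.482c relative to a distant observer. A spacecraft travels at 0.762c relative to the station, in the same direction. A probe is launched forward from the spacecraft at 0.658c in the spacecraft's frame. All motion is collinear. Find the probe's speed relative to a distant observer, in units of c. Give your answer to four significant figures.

0.9807c

First combine the probe and spacecraft (S''→S'): u₁ = (0.658 + 0.762)/(1 + 0.658×0.762) = 1.42/1.501396 = 0.94579.
Then combine with the station (S'→S): u = (0.94579 + 0.482)/(1 + 0.94579×0.482) = 1.42779/1.45587078 = 0.98071.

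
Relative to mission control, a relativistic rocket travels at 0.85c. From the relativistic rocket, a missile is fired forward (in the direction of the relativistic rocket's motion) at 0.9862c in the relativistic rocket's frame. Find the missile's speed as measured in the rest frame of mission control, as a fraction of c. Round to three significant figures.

0.999c

Relativistic velocity addition: u = (u' + v)/(1 + u'v/c²), with u' = 0.9862c and v = 0.85c.
Numerator: 0.9862 + 0.85 = 1.8362. Denominator: 1 + (0.9862)(0.85) = 1.83827.
u = 1.8362/1.83827 = 0.99887, so the speed is 0.999c.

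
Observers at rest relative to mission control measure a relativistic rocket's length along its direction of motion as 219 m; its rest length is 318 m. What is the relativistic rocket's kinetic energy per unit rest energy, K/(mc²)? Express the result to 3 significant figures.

0.452

Length contraction gives γ = L₀/L = 318/219 = 1.45205.
K/(mc²) = γ − 1 = 1.45205 − 1 = 0.452.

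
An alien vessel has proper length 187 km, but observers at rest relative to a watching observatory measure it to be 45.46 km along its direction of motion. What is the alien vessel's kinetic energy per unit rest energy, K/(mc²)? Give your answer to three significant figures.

3.11

Length contraction gives γ = L₀/L = 187/45.46 = 4.11351.
K/(mc²) = γ − 1 = 4.11351 − 1 = 3.11.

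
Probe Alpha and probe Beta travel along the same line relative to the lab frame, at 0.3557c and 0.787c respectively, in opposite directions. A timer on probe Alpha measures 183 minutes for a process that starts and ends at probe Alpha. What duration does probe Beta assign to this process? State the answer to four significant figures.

406.2 minutes

The velocity of probe Alpha relative to probe Beta is (0.3557 + 0.787)c / (1 + 0.3557×0.787) = 0.89278c; relative speed 0.89278c.
γ for this relative speed: γ = 1/√(1 − 0.797056) = 2.2198.
Probe Alpha's interval is proper; time dilation gives Δt_B = γΔτ = 2.2198 × 183 minutes = 406.2 minutes.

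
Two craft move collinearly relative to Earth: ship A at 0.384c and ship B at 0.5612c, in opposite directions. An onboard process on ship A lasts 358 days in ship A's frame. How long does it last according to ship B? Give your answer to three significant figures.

Speed of ship A in ship B's frame: u = (v_A + v_B)/(1 + v_A v_B/c²) = (0.384 + 0.5612)/(1 + 0.384×0.5612) = 0.9452/1.2155008 = 0.77762; |u| = 0.77762c.
At |u| = 0.77762c, γ = (1 − 0.604693)^(−1/2) = 1.5905.
The clock on ship A records proper time, so ship B measures Δt = γΔτ = 1.5905 × 358 = 569 days.

569 days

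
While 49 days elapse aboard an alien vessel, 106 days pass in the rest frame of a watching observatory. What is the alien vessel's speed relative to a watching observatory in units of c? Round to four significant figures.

0.8867c

γ = Δt/Δτ = 106/49 = 2.1633.
β = √(1 − 1/γ²) = √(1 − 0.213681) = √0.786319 = 0.8867.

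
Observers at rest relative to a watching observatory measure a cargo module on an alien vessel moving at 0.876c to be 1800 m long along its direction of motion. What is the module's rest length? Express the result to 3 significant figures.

Lorentz factor: γ = (1 − 0.767376)^(−1/2) = 2.0734.
Proper length: L₀ = γ·L = 2.0734 × 1800 = 3730 m.

3730 m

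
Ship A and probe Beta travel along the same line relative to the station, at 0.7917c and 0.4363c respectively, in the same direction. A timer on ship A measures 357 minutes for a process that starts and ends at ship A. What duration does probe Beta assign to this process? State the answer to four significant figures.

The velocity of ship A relative to probe Beta is (0.7917 − 0.4363)c / (1 − 0.7917×0.4363) = 0.54294c; relative speed 0.54294c.
γ for this relative speed: γ = 1/√(1 − 0.294784) = 1.1908.
The clock on ship A records proper time, so probe Beta measures Δt = γΔτ = 1.1908 × 357 = 425.1 minutes.

425.1 minutes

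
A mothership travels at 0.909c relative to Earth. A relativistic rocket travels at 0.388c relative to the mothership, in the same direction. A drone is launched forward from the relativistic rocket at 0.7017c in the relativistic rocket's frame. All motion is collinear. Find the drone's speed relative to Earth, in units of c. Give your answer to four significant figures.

0.9927c

Apply u = (u'+v)/(1+u'v) twice. Drone in the mothership frame: (0.7017+0.388)/(1+0.7017·0.388) = 1.0897/1.2722596 = 0.85651c.
That velocity, transformed to the rest frame of Earth: (0.85651+0.909)/(1+0.85651·0.909) = 1.76551/1.77856759 = 0.99266c.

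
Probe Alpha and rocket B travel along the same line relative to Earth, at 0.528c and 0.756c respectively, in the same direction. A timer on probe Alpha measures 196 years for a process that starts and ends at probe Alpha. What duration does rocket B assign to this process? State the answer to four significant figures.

Transform probe Alpha's velocity into rocket B's frame: (0.528 − 0.756)/(1 − 0.528·0.756) = −0.228/0.600832, so the relative speed is 0.37947c.
At |u| = 0.37947c, γ = (1 − 0.143997)^(−1/2) = 1.0808.
Probe Alpha's interval is proper; time dilation gives Δt_B = γΔτ = 1.0808 × 196 years = 211.8 years.

211.8 years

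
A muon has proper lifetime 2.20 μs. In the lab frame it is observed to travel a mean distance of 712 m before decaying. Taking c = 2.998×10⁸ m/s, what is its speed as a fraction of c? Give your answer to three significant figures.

0.734c

Let x = d/(cτ) = 712.0 m / (2.998×10⁸ m/s × 2.200×10^-6 s) = 1.0795. Since d = βγcτ, x = βγ = β/√(1−β²).
Solving: β² = x²/(1+x²) = 1.16532/2.16532 = 0.538174, so β = 0.734.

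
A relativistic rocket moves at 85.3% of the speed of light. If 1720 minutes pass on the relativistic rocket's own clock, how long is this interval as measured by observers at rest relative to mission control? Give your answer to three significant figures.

γ = 1/√(1 − β²) = 1/√(1 − 0.727609) = 1/√0.272391 = 1/0.521911 = 1.916.
The onboard clock measures proper time, so the interval in the rest frame of mission control is dilated: Δt = γ·Δτ = 1.916 × 1720 minutes = 3300 minutes.

3300 minutes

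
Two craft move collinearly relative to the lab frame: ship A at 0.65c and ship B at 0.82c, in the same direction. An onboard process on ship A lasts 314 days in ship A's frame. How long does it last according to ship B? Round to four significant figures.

Transform ship A's velocity into ship B's frame: (0.65 − 0.82)/(1 − 0.65·0.82) = −0.17/0.467, so the relative speed is 0.36403c.
At |u| = 0.36403c, γ = (1 − 0.132518)^(−1/2) = 1.0737.
Ship A's interval is proper; time dilation gives Δt_B = γΔτ = 1.0737 × 314 days = 337.1 days.

337.1 days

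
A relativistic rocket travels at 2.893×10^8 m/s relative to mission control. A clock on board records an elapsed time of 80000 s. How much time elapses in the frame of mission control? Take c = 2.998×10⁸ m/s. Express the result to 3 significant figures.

β = v/c = (2.893×10^8 m/s)/(2.998×10⁸ m/s) = 0.964977.
γ = 1/√(1 − β²) = 1/√(1 − 0.9311806) = 1/√0.06881939 = 1/0.262334 = 3.8119.
The onboard clock measures proper time, so the interval in the rest frame of mission control is dilated: Δt = γ·Δτ = 3.8119 × 80000 s = 3.05×10^5 s.

3.05×10^5 s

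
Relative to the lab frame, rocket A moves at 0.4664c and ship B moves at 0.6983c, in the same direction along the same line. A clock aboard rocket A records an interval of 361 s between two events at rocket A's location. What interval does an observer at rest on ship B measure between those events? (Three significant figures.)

384 s

The velocity of rocket A relative to ship B is (0.4664 − 0.6983)c / (1 − 0.4664×0.6983) = −0.34391c; relative speed 0.34391c.
At |u| = 0.34391c, γ = (1 − 0.118274)^(−1/2) = 1.065.
The clock on rocket A records proper time, so ship B measures Δt = γΔτ = 1.065 × 361 = 384 s.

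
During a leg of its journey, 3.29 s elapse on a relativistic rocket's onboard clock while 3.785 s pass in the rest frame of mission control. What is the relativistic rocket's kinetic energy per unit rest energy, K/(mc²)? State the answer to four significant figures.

γ = Δt/Δτ = 3.785/3.29 = 1.15046.
K/(mc²) = γ − 1 = 1.15046 − 1 = 0.1505.

0.1505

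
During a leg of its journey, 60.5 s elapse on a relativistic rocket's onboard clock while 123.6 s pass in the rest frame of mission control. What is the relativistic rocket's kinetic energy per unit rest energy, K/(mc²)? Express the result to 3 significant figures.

1.04

γ = Δt/Δτ = 123.6/60.5 = 2.04298.
Since K = (γ−1)mc², K/(mc²) = 2.04298 − 1 = 1.04.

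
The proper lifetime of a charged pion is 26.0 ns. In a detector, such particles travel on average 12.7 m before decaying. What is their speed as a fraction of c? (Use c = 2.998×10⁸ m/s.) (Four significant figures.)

Let x = d/(cτ) = 12.70 m / (2.998×10⁸ m/s × 2.600×10^-8 s) = 1.6293. Since d = βγcτ, x = βγ = β/√(1−β²).
Solving: β² = x²/(1+x²) = 2.65462/3.65462 = 0.726374, so β = 0.8523.

0.8523c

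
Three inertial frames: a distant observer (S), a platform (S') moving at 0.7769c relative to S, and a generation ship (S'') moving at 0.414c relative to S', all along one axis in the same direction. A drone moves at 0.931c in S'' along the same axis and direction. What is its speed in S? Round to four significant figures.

Compose velocities in two stages. Stage 1 (into S'): u₁ = (0.931+0.414)/(1+0.931×0.414) = 0.97081.
Stage 2 (into S): u = (0.97081+0.7769)/(1+0.97081×0.7769) = 0.99629, so the speed is 0.9963c.

0.9963c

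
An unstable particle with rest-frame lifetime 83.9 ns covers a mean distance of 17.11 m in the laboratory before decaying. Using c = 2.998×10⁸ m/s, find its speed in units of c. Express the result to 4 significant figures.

0.5624c

Lab distance = (lab lifetime)·v = γτ·βc, so βγ = d/(cτ) = 17.11/(2.998×10⁸ × 8.390×10^-8) = 0.68023.
With βγ = 0.68023: γ² = 1 + (βγ)² = 1.462713, and β = (βγ)/γ = 0.68023/1.20943 = 0.5624.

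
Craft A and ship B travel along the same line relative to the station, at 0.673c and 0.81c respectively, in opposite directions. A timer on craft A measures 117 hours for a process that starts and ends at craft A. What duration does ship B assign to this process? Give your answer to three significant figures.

Speed of craft A in ship B's frame: u = (v_A + v_B)/(1 + v_A v_B/c²) = (0.673 + 0.81)/(1 + 0.673×0.81) = 1.483/1.54513 = 0.95979; |u| = 0.95979c.
At |u| = 0.95979c, γ = (1 − 0.921197)^(−1/2) = 3.5623.
Craft A's interval is proper; time dilation gives Δt_B = γΔτ = 3.5623 × 117 hours = 417 hours.

417 hours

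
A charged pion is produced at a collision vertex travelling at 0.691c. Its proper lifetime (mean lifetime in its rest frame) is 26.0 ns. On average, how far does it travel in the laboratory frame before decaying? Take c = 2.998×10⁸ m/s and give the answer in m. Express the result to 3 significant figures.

7.45 m

β² = 0.477481, so γ = 1/√0.522519 = 1.3834.
Lab-frame lifetime: Δt = γτ = 1.3834 × 26.0 ns = 35.968 ns.
Distance: d = vΔt = 0.691 × 2.998×10⁸ m/s × 3.5968×10^-8 s = 7.45 m.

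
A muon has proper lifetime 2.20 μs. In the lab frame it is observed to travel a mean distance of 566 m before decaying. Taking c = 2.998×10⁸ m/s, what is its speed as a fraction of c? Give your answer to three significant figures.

d = βγcτ ⇒ βγ = d/(cτ) = 566.0 m / (659.56 m) = 0.85815.
β = (βγ)/√(1+(βγ)²) = 0.85815/√1.736421 = 0.651.

0.651c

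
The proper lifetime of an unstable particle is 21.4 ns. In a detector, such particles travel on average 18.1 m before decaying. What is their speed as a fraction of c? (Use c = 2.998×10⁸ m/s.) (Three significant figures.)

0.943c

Let x = d/(cτ) = 18.10 m / (2.998×10⁸ m/s × 2.140×10^-8 s) = 2.8212. Since d = βγcτ, x = βγ = β/√(1−β²).
Solving: β² = x²/(1+x²) = 7.95917/8.95917 = 0.888383, so β = 0.943.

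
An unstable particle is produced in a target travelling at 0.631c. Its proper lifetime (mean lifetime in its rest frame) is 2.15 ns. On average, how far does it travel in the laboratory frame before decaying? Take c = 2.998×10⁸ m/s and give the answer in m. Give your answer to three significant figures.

0.524 m

With β = 0.631, γ = 1/√(1 − 0.631²) = 1/√0.601839 = 1.289.
Lab-frame lifetime: Δt = γτ = 1.289 × 2.15 ns = 2.7713 ns.
Distance: d = vΔt = 0.631 × 2.998×10⁸ m/s × 2.7713×10^-9 s = 0.524 m.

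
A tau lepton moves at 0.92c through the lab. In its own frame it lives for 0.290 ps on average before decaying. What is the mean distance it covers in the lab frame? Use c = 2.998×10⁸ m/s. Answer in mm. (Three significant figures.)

0.204 mm

With β = 0.92, γ = 1/√(1 − 0.92²) = 1/√0.1536 = 2.5516.
Lab-frame lifetime: Δt = γτ = 2.5516 × 0.290 ps = 0.73996 ps.
Distance: d = vΔt = 0.92 × 2.998×10⁸ m/s × 7.3996×10^-13 s = 2.04×10^-4 m = 0.204 mm.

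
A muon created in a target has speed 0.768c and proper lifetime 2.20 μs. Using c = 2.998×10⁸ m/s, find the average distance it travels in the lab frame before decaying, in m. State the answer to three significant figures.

With β = 0.768, γ = 1/√(1 − 0.768²) = 1/√0.410176 = 1.5614.
Lab-frame lifetime: Δt = γτ = 1.5614 × 2.20 μs = 3.4351 μs.
Distance: d = vΔt = 0.768 × 2.998×10⁸ m/s × 3.4351×10^-6 s = 791 m.

791 m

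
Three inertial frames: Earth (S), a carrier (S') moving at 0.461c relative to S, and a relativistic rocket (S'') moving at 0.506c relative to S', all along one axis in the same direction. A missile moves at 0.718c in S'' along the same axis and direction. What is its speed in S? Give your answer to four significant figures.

0.9610c

Apply u = (u'+v)/(1+u'v) twice. Missile in the carrier frame: (0.718+0.506)/(1+0.718·0.506) = 1.224/1.363308 = 0.89782c.
That velocity, transformed to the rest frame of Earth: (0.89782+0.461)/(1+0.89782·0.461) = 1.35882/1.41389502 = 0.96105c.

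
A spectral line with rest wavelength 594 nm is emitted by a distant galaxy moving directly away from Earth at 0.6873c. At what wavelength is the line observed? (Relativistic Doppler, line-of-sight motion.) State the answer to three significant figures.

1380 nm

Relativistic Doppler for wavelength: λ_obs = λ_src · √((1+β)/(1−β)).
With β = 0.6873: factor = √(1.6873/0.3127) = 2.3229.
λ_obs = 594 × 2.3229 = 1380 nm.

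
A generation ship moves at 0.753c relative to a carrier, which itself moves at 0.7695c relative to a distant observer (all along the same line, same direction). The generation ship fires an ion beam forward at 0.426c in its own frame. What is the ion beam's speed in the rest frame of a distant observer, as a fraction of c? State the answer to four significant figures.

0.9853c

Apply u = (u'+v)/(1+u'v) twice. Ion beam in the carrier frame: (0.426+0.753)/(1+0.426·0.753) = 1.179/1.320778 = 0.89266c.
That velocity, transformed to the rest frame of a distant observer: (0.89266+0.7695)/(1+0.89266·0.7695) = 1.66216/1.68690187 = 0.98533c.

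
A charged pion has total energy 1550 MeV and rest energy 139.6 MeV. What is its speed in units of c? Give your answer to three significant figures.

γ = E/(mc²) = 1550/139.6 = 11.103.
β = √(1 − 1/γ²) = √(1 − 0.00811184) = √0.99188816 = 0.996.

0.996c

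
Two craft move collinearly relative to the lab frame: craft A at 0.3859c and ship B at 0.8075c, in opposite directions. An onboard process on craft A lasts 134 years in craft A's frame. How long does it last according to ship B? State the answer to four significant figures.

The velocity of craft A relative to ship B is (0.3859 + 0.8075)c / (1 + 0.3859×0.8075) = 0.90987c; relative speed 0.90987c.
γ for this relative speed: γ = 1/√(1 − 0.827863) = 2.4103.
Craft A's interval is proper; time dilation gives Δt_B = γΔτ = 2.4103 × 134 years = 323.0 years.

323.0 years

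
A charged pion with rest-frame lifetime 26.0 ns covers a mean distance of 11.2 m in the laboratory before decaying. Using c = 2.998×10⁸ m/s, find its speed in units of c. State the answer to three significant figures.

Let x = d/(cτ) = 11.20 m / (2.998×10⁸ m/s × 2.600×10^-8 s) = 1.4369. Since d = βγcτ, x = βγ = β/√(1−β²).
Solving: β² = x²/(1+x²) = 2.06468/3.06468 = 0.673702, so β = 0.821.

0.821c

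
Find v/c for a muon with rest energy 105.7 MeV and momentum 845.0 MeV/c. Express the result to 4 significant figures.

pc/(mc²) = 845.0/105.7 = 7.9943 = βγ = β/√(1−β²).
So β² = x²/(1 + x²) with x = 7.9943: x² = 63.9088, β² = 63.9088/64.9088 = 0.984594, β = 0.9923.

0.9923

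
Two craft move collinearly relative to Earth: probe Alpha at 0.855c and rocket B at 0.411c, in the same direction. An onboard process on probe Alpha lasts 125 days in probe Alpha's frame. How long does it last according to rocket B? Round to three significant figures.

171 days

Transform probe Alpha's velocity into rocket B's frame: (0.855 − 0.411)/(1 − 0.855·0.411) = 0.444/0.648595, so the relative speed is 0.68456c.
γ for this relative speed: γ = 1/√(1 − 0.468622) = 1.3718.
Probe Alpha's interval is proper; time dilation gives Δt_B = γΔτ = 1.3718 × 125 days = 171 days.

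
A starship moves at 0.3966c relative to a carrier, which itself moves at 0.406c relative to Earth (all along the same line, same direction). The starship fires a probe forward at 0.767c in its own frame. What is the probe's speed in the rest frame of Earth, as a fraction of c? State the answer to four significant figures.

Compose velocities in two stages. Stage 1 (into S'): u₁ = (0.767+0.3966)/(1+0.767×0.3966) = 0.8922.
Stage 2 (into S): u = (0.8922+0.406)/(1+0.8922×0.406) = 0.95299, so the speed is 0.9530c.

0.9530c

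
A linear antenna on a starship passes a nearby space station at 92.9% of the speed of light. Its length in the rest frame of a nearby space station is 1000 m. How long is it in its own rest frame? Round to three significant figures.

2700 m

γ = 1/√(1 − β²) = 1/√(1 − 0.863041) = 1/√0.136959 = 1/0.37008 = 2.7021.
Proper length: L₀ = γ·L = 2.7021 × 1000 = 2700 m.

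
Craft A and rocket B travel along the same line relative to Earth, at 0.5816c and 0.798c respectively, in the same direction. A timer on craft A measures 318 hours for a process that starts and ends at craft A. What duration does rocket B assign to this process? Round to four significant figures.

The velocity of craft A relative to rocket B is (0.5816 − 0.798)c / (1 − 0.5816×0.798) = −0.40382c; relative speed 0.40382c.
γ for this relative speed: γ = 1/√(1 − 0.163071) = 1.0931.
Craft A's interval is proper; time dilation gives Δt_B = γΔτ = 1.0931 × 318 hours = 347.6 hours.

347.6 hours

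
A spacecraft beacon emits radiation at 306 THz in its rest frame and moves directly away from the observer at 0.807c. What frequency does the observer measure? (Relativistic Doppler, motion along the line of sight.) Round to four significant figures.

100.0 THz

Relativistic Doppler (source moving away): f_obs = f_src · √((1−β)/(1+β)).
With β = 0.807: factor = √(0.193/1.807) = 0.32681.
f_obs = 306 × 0.32681 = 100.0 THz.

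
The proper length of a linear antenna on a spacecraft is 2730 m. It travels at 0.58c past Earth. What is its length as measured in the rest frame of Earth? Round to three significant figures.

Lorentz factor: γ = (1 − 0.3364)^(−1/2) = 1.2276.
Length contraction: L = L₀/γ = 2730/1.2276 = 2220 m.

2220 m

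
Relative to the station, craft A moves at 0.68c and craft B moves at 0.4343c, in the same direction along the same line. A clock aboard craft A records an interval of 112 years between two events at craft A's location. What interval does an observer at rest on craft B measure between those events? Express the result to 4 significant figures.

119.5 years

Transform craft A's velocity into craft B's frame: (0.68 − 0.4343)/(1 − 0.68·0.4343) = 0.2457/0.704676, so the relative speed is 0.34867c.
At |u| = 0.34867c, γ = (1 − 0.121571)^(−1/2) = 1.067.
The clock on craft A records proper time, so craft B measures Δt = γΔτ = 1.067 × 112 = 119.5 years.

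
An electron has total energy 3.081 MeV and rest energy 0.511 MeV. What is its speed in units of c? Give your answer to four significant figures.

0.9862c

γ = E/(mc²) = 3.081/0.511 = 6.0294.
β = √(1 − 1/γ²) = √(1 − 0.0275075) = √0.9724925 = 0.9862.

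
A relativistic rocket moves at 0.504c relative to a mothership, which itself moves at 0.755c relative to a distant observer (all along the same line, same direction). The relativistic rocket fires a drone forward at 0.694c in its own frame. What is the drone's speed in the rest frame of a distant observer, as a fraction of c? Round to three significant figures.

Compose velocities in two stages. Stage 1 (into S'): u₁ = (0.694+0.504)/(1+0.694×0.504) = 0.88755.
Stage 2 (into S): u = (0.88755+0.755)/(1+0.88755×0.755) = 0.9835, so the speed is 0.984c.

0.984c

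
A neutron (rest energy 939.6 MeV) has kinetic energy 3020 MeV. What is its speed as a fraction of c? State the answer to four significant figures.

0.9714c

γ = 1 + K/(mc²) = 1 + 3020/939.6 = 4.2141.
β = √(1 − 1/γ²) = √(1 − 0.0563106) = √0.9436894 = 0.9714.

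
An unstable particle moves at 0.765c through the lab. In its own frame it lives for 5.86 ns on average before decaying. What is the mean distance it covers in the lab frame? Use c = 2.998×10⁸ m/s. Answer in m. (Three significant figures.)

2.09 m

γ = 1/√(1 − β²) = 1/√(1 − 0.585225) = 1/√0.414775 = 1/0.64403 = 1.5527.
Lab-frame lifetime: Δt = γτ = 1.5527 × 5.86 ns = 9.0988 ns.
Distance: d = vΔt = 0.765 × 2.998×10⁸ m/s × 9.0988×10^-9 s = 2.09 m.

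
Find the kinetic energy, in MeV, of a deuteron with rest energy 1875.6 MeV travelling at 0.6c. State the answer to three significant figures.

469 MeV

With β = 0.6, γ = 1/√(1 − 0.6²) = 1/√0.64 = 1.25.
Kinetic energy: K = (γ − 1)mc² = (1.25 − 1) × 1875.6 MeV = 0.25 × 1875.6 = 469 MeV.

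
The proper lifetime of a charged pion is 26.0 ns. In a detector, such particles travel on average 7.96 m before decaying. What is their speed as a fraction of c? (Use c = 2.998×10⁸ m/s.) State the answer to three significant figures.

0.714c

d = βγcτ ⇒ βγ = d/(cτ) = 7.960 m / (7.7948 m) = 1.0212.
β = (βγ)/√(1+(βγ)²) = 1.0212/√2.04285 = 0.714.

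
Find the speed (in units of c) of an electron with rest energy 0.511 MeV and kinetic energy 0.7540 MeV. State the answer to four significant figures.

γ = 1 + K/(mc²) = 1 + 0.7540/0.511 = 2.4755.
β = √(1 − 1/γ²) = √(1 − 0.163183) = √0.836817 = 0.9148.

0.9148c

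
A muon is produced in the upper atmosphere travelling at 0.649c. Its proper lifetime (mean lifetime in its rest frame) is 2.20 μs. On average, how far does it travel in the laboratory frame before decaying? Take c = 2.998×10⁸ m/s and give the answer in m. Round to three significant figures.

563 m

Lorentz factor: γ = (1 − 0.421201)^(−1/2) = 1.3144.
Lab-frame lifetime: Δt = γτ = 1.3144 × 2.20 μs = 2.8917 μs.
Distance: d = vΔt = 0.649 × 2.998×10⁸ m/s × 2.8917×10^-6 s = 563 m.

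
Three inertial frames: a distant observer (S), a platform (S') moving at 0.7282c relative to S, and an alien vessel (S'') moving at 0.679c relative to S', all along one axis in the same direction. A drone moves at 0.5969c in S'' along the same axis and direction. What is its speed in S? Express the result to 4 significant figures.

First combine the drone and alien vessel (S''→S'): u₁ = (0.5969 + 0.679)/(1 + 0.5969×0.679) = 1.2759/1.4052951 = 0.90792.
Then combine with the platform (S'→S): u = (0.90792 + 0.7282)/(1 + 0.90792×0.7282) = 1.63612/1.661147344 = 0.98493.

0.9849c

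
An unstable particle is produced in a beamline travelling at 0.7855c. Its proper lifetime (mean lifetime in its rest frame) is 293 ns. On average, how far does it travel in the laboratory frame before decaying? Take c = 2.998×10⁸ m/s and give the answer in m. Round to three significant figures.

β² = 0.61701025, so γ = 1/√0.38298975 = 1.6159.
Lab-frame lifetime: Δt = γτ = 1.6159 × 293 ns = 473.46 ns.
Distance: d = vΔt = 0.7855 × 2.998×10⁸ m/s × 4.7346×10^-7 s = 111 m.

111 m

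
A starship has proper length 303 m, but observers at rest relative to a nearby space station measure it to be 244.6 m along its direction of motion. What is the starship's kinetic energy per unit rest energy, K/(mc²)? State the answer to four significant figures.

Length contraction gives γ = L₀/L = 303/244.6 = 1.23876.
K/(mc²) = γ − 1 = 1.23876 − 1 = 0.2388.

0.2388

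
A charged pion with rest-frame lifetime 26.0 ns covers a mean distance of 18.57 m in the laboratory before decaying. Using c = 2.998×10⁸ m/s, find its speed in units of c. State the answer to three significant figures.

0.922c

d = βγcτ ⇒ βγ = d/(cτ) = 18.57 m / (7.7948 m) = 2.3824.
β = (βγ)/√(1+(βγ)²) = 2.3824/√6.67583 = 0.922.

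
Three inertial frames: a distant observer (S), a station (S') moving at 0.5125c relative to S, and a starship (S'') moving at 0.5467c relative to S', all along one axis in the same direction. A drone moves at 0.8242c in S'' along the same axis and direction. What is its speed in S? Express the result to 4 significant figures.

0.9820c

First combine the drone and starship (S''→S'): u₁ = (0.8242 + 0.5467)/(1 + 0.8242×0.5467) = 1.3709/1.45059014 = 0.94506.
Then combine with the station (S'→S): u = (0.94506 + 0.5125)/(1 + 0.94506×0.5125) = 1.45756/1.48434325 = 0.98196.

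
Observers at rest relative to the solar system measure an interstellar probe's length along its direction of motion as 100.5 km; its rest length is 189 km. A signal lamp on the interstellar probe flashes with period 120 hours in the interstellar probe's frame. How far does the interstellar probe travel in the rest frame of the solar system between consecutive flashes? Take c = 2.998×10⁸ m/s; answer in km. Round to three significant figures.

2.06×10^11 km

Length contraction gives γ = L₀/L = 189/100.5 = 1.8806.
β = √(1 − 1/γ²) = 0.8469. Lab-frame period = γτ = 1.8806×120 hours = 225.67 hours. Distance = βc × γτ = 0.8469 × 2.998×10⁸ m/s × 812412 s = 2.0627×10^14 m = 2.06×10^11 km.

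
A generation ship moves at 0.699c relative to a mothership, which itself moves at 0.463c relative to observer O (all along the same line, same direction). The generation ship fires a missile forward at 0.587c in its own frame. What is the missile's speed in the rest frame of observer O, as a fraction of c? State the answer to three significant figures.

Compose velocities in two stages. Stage 1 (into S'): u₁ = (0.587+0.699)/(1+0.587×0.699) = 0.91185.
Stage 2 (into S): u = (0.91185+0.463)/(1+0.91185×0.463) = 0.96672, so the speed is 0.967c.

0.967c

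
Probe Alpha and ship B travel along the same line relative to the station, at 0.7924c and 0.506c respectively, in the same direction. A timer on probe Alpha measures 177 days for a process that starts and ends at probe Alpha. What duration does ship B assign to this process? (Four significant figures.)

201.5 days

Speed of probe Alpha in ship B's frame: u = (v_A − v_B)/(1 − v_A v_B/c²) = (0.7924 − 0.506)/(1 − 0.7924×0.506) = 0.2864/0.5990456 = 0.47809; |u| = 0.47809c.
At |u| = 0.47809c, γ = (1 − 0.22857)^(−1/2) = 1.1385.
The clock on probe Alpha records proper time, so ship B measures Δt = γΔτ = 1.1385 × 177 = 201.5 days.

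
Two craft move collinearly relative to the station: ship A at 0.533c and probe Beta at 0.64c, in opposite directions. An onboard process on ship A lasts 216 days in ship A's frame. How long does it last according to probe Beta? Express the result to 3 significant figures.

Speed of ship A in probe Beta's frame: u = (v_A + v_B)/(1 + v_A v_B/c²) = (0.533 + 0.64)/(1 + 0.533×0.64) = 1.173/1.34112 = 0.87464; |u| = 0.87464c.
γ for this relative speed: γ = 1/√(1 − 0.764995) = 2.0628.
The clock on ship A records proper time, so probe Beta measures Δt = γΔτ = 2.0628 × 216 = 446 days.

446 days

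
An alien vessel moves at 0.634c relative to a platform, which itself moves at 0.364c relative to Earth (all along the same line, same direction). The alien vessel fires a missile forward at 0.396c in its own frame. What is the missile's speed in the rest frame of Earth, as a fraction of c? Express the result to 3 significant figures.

Compose velocities in two stages. Stage 1 (into S'): u₁ = (0.396+0.634)/(1+0.396×0.634) = 0.8233.
Stage 2 (into S): u = (0.8233+0.364)/(1+0.8233×0.364) = 0.91353, so the speed is 0.914c.

0.914c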